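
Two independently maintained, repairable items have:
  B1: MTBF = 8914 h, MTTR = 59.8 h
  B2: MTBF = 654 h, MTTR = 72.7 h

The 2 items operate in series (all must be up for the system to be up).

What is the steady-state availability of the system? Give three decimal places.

0.894

A(B1) = MTBF/(MTBF+MTTR) = 8914/(8914+59.8) = 0.993336
A(B2) = MTBF/(MTBF+MTTR) = 654/(654+72.7) = 0.899959
Series availability: 0.993336 × 0.899959 = 0.894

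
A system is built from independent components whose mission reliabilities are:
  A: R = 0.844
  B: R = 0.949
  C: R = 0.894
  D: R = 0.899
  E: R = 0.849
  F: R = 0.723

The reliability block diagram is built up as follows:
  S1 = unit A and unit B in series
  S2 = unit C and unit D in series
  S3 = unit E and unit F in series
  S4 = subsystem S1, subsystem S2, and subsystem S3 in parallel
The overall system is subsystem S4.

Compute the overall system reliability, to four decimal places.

0.9849

Series (A and B): 0.844000 × 0.949000 = 0.800956
Series (C and D): 0.894000 × 0.899000 = 0.803706
Series (E and F): 0.849000 × 0.723000 = 0.613827
Parallel ([0.800956], [0.803706], and [0.613827]): 1 − (1 − 0.800956)(1 − 0.803706)(1 − 0.613827) = 0.9849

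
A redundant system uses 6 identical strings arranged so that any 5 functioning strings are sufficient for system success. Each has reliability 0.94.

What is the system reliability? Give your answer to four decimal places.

R = Σ_{i=5}^{6} C(6,i) p^i (1−p)^{6−i} with p = 0.94
C(6,5)·0.94^5·0.06^1 = 0.264205
C(6,6)·0.94^6·0.06^0 = 0.689870
Sum = 0.9541

0.9541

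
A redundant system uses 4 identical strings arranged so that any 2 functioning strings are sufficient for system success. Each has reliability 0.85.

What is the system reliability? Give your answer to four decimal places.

R = Σ_{i=2}^{4} C(4,i) p^i (1−p)^{4−i} with p = 0.85
C(4,2)·0.85^2·0.15^2 = 0.097538
C(4,3)·0.85^3·0.15^1 = 0.368475
C(4,4)·0.85^4·0.15^0 = 0.522006
Sum = 0.9880

0.9880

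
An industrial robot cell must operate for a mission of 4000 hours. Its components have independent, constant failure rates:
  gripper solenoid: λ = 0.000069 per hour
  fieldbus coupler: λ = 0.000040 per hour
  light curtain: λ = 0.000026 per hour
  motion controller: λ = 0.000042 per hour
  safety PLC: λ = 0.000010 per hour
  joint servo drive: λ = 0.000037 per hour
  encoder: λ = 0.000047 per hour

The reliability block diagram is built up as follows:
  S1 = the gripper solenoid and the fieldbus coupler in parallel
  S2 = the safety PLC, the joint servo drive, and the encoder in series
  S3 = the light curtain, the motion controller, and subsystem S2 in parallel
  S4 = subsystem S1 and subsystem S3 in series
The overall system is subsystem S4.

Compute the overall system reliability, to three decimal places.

0.960

R(gripper solenoid) = exp(−0.000069 × 4000) = 0.75881
R(fieldbus coupler) = exp(−0.000040 × 4000) = 0.85214
R(light curtain) = exp(−0.000026 × 4000) = 0.90123
R(motion controller) = exp(−0.000042 × 4000) = 0.84535
R(safety PLC) = exp(−0.000010 × 4000) = 0.96079
R(joint servo drive) = exp(−0.000037 × 4000) = 0.86243
R(encoder) = exp(−0.000047 × 4000) = 0.82861
Parallel (gripper solenoid and fieldbus coupler): 1 − (1 − 0.75881)(1 − 0.85214) = 0.96434
Series (safety PLC, joint servo drive, and encoder): 0.96079 × 0.86243 × 0.82861 = 0.68660
Parallel (light curtain, motion controller, and [0.68660]): 1 − (1 − 0.90123)(1 − 0.84535)(1 − 0.68660) = 0.99521
Series ([0.96434] and [0.99521]): 0.96434 × 0.99521 = 0.960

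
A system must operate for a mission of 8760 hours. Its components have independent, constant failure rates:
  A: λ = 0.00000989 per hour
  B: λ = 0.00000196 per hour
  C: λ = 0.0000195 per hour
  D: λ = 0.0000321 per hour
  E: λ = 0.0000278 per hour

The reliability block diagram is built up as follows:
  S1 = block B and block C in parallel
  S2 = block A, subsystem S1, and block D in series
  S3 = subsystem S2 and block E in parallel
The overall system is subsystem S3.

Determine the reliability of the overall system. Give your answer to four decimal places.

R(A) = exp(−0.00000989 × 8760) = 0.917010
R(B) = exp(−0.00000196 × 8760) = 0.982977
R(C) = exp(−0.0000195 × 8760) = 0.842973
R(D) = exp(−0.0000321 × 8760) = 0.754880
R(E) = exp(−0.0000278 × 8760) = 0.783858
Parallel (B and C): 1 − (1 − 0.982977)(1 − 0.842973) = 0.997327
Series (A, [0.997327], and D): 0.917010 × 0.997327 × 0.754880 = 0.690382
Parallel ([0.690382] and E): 1 − (1 − 0.690382)(1 − 0.783858) = 0.9331

0.9331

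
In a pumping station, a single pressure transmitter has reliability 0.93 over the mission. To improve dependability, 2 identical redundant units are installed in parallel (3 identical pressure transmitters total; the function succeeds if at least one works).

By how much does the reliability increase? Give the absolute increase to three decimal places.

R_before = 0.93
R_after = 1 − (1 − 0.93)^3 = 1.000
ΔR = 1.000 − 0.93 = 0.070

0.070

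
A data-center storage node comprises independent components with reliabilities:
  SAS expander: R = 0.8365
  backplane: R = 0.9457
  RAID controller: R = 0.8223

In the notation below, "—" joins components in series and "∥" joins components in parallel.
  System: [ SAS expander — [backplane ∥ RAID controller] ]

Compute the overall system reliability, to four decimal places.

Parallel (backplane and RAID controller): 1 − (1 − 0.945700)(1 − 0.822300) = 0.990351
Series (SAS expander and [0.990351]): 0.836500 × 0.990351 = 0.8284

0.8284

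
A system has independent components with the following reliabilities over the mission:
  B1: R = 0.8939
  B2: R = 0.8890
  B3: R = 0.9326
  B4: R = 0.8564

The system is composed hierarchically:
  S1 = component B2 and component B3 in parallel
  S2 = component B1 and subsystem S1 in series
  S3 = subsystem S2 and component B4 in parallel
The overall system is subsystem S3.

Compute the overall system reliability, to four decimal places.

0.9838

Parallel (B2 and B3): 1 − (1 − 0.889000)(1 − 0.932600) = 0.992519
Series (B1 and [0.992519]): 0.893900 × 0.992519 = 0.887213
Parallel ([0.887213] and B4): 1 − (1 − 0.887213)(1 − 0.856400) = 0.9838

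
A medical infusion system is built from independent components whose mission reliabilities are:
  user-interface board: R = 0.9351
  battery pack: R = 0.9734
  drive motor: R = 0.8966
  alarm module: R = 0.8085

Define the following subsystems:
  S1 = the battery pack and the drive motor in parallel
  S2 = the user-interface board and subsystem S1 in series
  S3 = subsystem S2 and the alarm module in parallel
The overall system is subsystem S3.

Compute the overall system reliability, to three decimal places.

0.987

Parallel (battery pack and drive motor): 1 − (1 − 0.97340)(1 − 0.89660) = 0.99725
Series (user-interface board and [0.99725]): 0.93510 × 0.99725 = 0.93253
Parallel ([0.93253] and alarm module): 1 − (1 − 0.93253)(1 − 0.80850) = 0.987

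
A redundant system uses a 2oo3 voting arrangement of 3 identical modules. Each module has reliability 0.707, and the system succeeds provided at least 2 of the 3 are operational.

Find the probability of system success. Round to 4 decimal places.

0.7928

R = Σ_{i=2}^{3} C(3,i) p^i (1−p)^{3−i} with p = 0.707
C(3,2)·0.707^2·0.293^1 = 0.439367
C(3,3)·0.707^3·0.293^0 = 0.353393
Sum = 0.7928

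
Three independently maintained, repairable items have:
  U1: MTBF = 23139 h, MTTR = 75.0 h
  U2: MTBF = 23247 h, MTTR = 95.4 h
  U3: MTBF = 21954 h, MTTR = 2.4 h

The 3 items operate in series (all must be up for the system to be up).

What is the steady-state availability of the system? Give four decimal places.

0.9926

A(U1) = MTBF/(MTBF+MTTR) = 23139/(23139+75.0) = 0.996769
A(U2) = MTBF/(MTBF+MTTR) = 23247/(23247+95.4) = 0.995913
A(U3) = MTBF/(MTBF+MTTR) = 21954/(21954+2.4) = 0.999891
Series availability: 0.996769 × 0.995913 × 0.999891 = 0.9926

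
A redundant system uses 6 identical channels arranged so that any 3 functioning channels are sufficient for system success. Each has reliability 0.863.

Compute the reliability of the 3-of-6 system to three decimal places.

0.996

R = Σ_{i=3}^{6} C(6,i) p^i (1−p)^{6−i} with p = 0.863
C(6,3)·0.863^3·0.137^3 = 0.03305
C(6,4)·0.863^4·0.137^2 = 0.15616
C(6,5)·0.863^5·0.137^1 = 0.39348
C(6,6)·0.863^6·0.137^0 = 0.41311
Sum = 0.996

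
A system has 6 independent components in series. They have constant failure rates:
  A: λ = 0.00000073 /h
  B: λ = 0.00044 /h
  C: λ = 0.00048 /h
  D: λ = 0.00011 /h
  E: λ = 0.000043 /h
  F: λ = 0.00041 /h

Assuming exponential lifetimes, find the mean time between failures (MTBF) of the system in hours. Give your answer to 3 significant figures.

Series of exponential components: λ_sys = Σ λ_i
λ_sys = 0.00000073 + 0.00044 + 0.00048 + 0.00011 + 0.000043 + 0.00041 = 1.4837e-03 /h
MTBF = 1 / λ_sys = 674 h

674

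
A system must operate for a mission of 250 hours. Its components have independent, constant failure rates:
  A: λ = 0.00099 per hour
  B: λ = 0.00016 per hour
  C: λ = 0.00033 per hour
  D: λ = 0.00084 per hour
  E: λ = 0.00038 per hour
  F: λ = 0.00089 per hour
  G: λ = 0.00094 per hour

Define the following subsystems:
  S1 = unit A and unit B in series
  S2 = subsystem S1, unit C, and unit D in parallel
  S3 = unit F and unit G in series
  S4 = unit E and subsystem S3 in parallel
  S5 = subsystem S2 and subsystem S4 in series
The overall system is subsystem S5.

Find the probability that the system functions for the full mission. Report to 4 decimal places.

R(A) = exp(−0.00099 × 250) = 0.780750
R(B) = exp(−0.00016 × 250) = 0.960789
R(C) = exp(−0.00033 × 250) = 0.920811
R(D) = exp(−0.00084 × 250) = 0.810584
R(E) = exp(−0.00038 × 250) = 0.909373
R(F) = exp(−0.00089 × 250) = 0.800515
R(G) = exp(−0.00094 × 250) = 0.790571
Series (A and B): 0.780750 × 0.960789 = 0.750136
Parallel ([0.750136], C, and D): 1 − (1 − 0.750136)(1 − 0.920811)(1 − 0.810584) = 0.996252
Series (F and G): 0.800515 × 0.790571 = 0.632864
Parallel (E and [0.632864]): 1 − (1 − 0.909373)(1 − 0.632864) = 0.966728
Series ([0.996252] and [0.966728]): 0.996252 × 0.966728 = 0.9631

0.9631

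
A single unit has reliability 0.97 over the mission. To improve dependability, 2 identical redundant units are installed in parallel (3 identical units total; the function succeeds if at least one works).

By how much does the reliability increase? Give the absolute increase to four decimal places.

R_before = 0.97
R_after = 1 − (1 − 0.97)^3 = 1.0000
ΔR = 1.0000 − 0.97 = 0.0300

0.0300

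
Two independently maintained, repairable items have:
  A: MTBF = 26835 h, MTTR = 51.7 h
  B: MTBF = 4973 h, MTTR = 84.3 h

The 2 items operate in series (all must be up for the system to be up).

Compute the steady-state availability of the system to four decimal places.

A(A) = MTBF/(MTBF+MTTR) = 26835/(26835+51.7) = 0.998077
A(B) = MTBF/(MTBF+MTTR) = 4973/(4973+84.3) = 0.983331
Series availability: 0.998077 × 0.983331 = 0.9814

0.9814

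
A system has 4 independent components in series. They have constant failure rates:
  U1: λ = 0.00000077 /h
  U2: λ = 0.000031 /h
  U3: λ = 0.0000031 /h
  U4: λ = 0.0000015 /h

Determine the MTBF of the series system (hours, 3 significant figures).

Series of exponential components: λ_sys = Σ λ_i
λ_sys = 0.00000077 + 0.000031 + 0.0000031 + 0.0000015 = 3.6370e-05 /h
MTBF = 1 / λ_sys = 27500 h

27500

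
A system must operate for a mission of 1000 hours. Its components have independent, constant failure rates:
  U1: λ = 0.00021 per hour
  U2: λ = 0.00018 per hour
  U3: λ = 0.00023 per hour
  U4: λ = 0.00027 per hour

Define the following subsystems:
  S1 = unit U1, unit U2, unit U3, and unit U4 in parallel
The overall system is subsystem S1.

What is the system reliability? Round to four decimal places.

R(U1) = exp(−0.00021 × 1000) = 0.810584
R(U2) = exp(−0.00018 × 1000) = 0.835270
R(U3) = exp(−0.00023 × 1000) = 0.794534
R(U4) = exp(−0.00027 × 1000) = 0.763379
Parallel (U1, U2, U3, and U4): 1 − (1 − 0.810584)(1 − 0.835270)(1 − 0.794534)(1 − 0.763379) = 0.9985

0.9985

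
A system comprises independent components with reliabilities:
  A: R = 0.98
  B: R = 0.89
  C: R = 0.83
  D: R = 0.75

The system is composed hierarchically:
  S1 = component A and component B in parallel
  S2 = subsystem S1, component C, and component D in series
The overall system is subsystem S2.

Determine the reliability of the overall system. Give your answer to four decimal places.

0.6211

Parallel (A and B): 1 − (1 − 0.980000)(1 − 0.890000) = 0.997800
Series ([0.997800], C, and D): 0.997800 × 0.830000 × 0.750000 = 0.6211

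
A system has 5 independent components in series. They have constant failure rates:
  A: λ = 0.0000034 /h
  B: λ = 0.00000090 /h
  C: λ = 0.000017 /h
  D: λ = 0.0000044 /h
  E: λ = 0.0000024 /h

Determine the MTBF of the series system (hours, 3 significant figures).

35600

Series of exponential components: λ_sys = Σ λ_i
λ_sys = 0.0000034 + 0.00000090 + 0.000017 + 0.0000044 + 0.0000024 = 2.8100e-05 /h
MTBF = 1 / λ_sys = 35600 h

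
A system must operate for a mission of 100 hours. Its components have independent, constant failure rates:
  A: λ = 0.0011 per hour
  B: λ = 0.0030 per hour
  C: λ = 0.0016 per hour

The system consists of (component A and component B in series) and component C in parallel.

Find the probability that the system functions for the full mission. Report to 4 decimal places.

R(A) = exp(−0.0011 × 100) = 0.895834
R(B) = exp(−0.0030 × 100) = 0.740818
R(C) = exp(−0.0016 × 100) = 0.852144
Series (A and B): 0.895834 × 0.740818 = 0.663650
Parallel ([0.663650] and C): 1 − (1 − 0.663650)(1 − 0.852144) = 0.9503

0.9503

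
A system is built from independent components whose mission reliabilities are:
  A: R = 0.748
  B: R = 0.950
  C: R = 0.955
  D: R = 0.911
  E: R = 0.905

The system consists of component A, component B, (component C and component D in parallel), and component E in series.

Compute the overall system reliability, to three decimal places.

0.641

Parallel (C and D): 1 − (1 − 0.95500)(1 − 0.91100) = 0.99600
Series (A, B, [0.99600], and E): 0.74800 × 0.95000 × 0.99600 × 0.90500 = 0.641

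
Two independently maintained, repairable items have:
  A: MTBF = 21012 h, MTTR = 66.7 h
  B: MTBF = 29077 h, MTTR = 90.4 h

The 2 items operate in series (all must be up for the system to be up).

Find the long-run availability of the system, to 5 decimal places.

A(A) = MTBF/(MTBF+MTTR) = 21012/(21012+66.7) = 0.996836
A(B) = MTBF/(MTBF+MTTR) = 29077/(29077+90.4) = 0.996901
Series availability: 0.996836 × 0.996901 = 0.99375

0.99375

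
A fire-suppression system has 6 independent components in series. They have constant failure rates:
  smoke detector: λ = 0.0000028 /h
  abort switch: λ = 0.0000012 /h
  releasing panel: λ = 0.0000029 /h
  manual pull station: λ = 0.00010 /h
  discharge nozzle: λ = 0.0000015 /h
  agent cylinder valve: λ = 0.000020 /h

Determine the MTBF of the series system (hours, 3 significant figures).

7790

Series of exponential components: λ_sys = Σ λ_i
λ_sys = 0.0000028 + 0.0000012 + 0.0000029 + 0.00010 + 0.0000015 + 0.000020 = 1.2840e-04 /h
MTBF = 1 / λ_sys = 7790 h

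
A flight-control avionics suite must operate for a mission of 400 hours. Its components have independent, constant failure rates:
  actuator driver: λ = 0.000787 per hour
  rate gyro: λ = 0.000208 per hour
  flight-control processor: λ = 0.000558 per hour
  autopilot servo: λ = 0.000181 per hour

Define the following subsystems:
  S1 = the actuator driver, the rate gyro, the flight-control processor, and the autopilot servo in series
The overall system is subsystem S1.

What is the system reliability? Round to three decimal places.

0.500

R(actuator driver) = exp(−0.000787 × 400) = 0.72993
R(rate gyro) = exp(−0.000208 × 400) = 0.92017
R(flight-control processor) = exp(−0.000558 × 400) = 0.79995
R(autopilot servo) = exp(−0.000181 × 400) = 0.93016
Series (actuator driver, rate gyro, flight-control processor, and autopilot servo): 0.72993 × 0.92017 × 0.79995 × 0.93016 = 0.500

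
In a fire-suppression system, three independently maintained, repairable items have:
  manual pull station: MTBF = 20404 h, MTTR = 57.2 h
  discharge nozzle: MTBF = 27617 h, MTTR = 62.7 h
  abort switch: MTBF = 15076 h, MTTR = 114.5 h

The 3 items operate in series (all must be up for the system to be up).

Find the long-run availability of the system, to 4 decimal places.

A(manual pull station) = MTBF/(MTBF+MTTR) = 20404/(20404+57.2) = 0.997204
A(discharge nozzle) = MTBF/(MTBF+MTTR) = 27617/(27617+62.7) = 0.997735
A(abort switch) = MTBF/(MTBF+MTTR) = 15076/(15076+114.5) = 0.992462
Series availability: 0.997204 × 0.997735 × 0.992462 = 0.9874

0.9874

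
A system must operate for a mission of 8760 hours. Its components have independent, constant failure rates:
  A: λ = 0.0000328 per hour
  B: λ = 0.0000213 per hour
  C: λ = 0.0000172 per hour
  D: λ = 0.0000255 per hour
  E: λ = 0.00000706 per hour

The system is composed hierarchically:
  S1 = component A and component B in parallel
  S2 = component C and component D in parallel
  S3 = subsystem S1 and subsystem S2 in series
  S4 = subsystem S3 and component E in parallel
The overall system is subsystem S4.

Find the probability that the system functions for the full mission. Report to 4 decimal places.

0.9958

R(A) = exp(−0.0000328 × 8760) = 0.750266
R(B) = exp(−0.0000213 × 8760) = 0.829786
R(C) = exp(−0.0000172 × 8760) = 0.860130
R(D) = exp(−0.0000255 × 8760) = 0.799811
R(E) = exp(−0.00000706 × 8760) = 0.940028
Parallel (A and B): 1 − (1 − 0.750266)(1 − 0.829786) = 0.957492
Parallel (C and D): 1 − (1 − 0.860130)(1 − 0.799811) = 0.972000
Series ([0.957492] and [0.972000]): 0.957492 × 0.972000 = 0.930682
Parallel ([0.930682] and E): 1 − (1 − 0.930682)(1 − 0.940028) = 0.9958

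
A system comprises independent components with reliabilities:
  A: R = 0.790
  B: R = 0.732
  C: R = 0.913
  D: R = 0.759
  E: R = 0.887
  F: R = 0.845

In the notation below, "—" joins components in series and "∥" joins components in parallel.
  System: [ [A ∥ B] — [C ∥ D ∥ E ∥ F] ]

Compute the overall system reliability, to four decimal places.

Parallel (A and B): 1 − (1 − 0.790000)(1 − 0.732000) = 0.943720
Parallel (C, D, E, and F): 1 − (1 − 0.913000)(1 − 0.759000)(1 − 0.887000)(1 − 0.845000) = 0.999633
Series ([0.943720] and [0.999633]): 0.943720 × 0.999633 = 0.9434

0.9434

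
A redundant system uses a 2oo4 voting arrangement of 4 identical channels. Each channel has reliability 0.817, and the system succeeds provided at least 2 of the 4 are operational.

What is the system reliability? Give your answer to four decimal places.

R = Σ_{i=2}^{4} C(4,i) p^i (1−p)^{4−i} with p = 0.817
C(4,2)·0.817^2·0.183^2 = 0.134121
C(4,3)·0.817^3·0.183^1 = 0.399188
C(4,4)·0.817^4·0.183^0 = 0.445542
Sum = 0.9789

0.9789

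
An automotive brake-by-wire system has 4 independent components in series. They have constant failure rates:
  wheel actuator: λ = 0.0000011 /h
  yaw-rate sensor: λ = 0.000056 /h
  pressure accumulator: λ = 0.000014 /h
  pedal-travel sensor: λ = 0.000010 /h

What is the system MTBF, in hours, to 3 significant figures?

12300

Series of exponential components: λ_sys = Σ λ_i
λ_sys = 0.0000011 + 0.000056 + 0.000014 + 0.000010 = 8.1100e-05 /h
MTBF = 1 / λ_sys = 12300 h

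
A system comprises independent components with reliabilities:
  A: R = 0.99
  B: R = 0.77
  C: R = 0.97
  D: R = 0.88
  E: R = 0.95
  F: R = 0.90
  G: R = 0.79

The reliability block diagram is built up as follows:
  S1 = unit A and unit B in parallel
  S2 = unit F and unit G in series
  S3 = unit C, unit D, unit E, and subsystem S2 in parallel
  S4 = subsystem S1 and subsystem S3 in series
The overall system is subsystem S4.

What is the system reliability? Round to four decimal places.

0.9976

Parallel (A and B): 1 − (1 − 0.990000)(1 − 0.770000) = 0.997700
Series (F and G): 0.900000 × 0.790000 = 0.711000
Parallel (C, D, E, and [0.711000]): 1 − (1 − 0.970000)(1 − 0.880000)(1 − 0.950000)(1 − 0.711000) = 0.999948
Series ([0.997700] and [0.999948]): 0.997700 × 0.999948 = 0.9976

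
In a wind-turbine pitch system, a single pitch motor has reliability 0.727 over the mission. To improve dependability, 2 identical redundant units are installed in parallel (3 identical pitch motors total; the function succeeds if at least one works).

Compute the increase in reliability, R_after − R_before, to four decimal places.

R_before = 0.727
R_after = 1 − (1 − 0.727)^3 = 0.9797
ΔR = 0.9797 − 0.727 = 0.2527

0.2527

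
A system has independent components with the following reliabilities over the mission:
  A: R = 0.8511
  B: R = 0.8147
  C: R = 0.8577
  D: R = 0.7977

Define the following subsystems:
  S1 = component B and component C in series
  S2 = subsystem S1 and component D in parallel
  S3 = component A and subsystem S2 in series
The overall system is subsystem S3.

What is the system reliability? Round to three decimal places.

Series (B and C): 0.81470 × 0.85770 = 0.69877
Parallel ([0.69877] and D): 1 − (1 − 0.69877)(1 − 0.79770) = 0.93906
Series (A and [0.93906]): 0.85110 × 0.93906 = 0.799

0.799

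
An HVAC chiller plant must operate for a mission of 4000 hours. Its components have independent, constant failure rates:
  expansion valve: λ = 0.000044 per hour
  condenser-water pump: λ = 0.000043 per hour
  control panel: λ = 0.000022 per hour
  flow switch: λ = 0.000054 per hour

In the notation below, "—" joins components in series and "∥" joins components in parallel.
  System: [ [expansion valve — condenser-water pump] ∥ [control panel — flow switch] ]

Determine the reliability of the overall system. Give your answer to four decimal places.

R(expansion valve) = exp(−0.000044 × 4000) = 0.838618
R(condenser-water pump) = exp(−0.000043 × 4000) = 0.841979
R(control panel) = exp(−0.000022 × 4000) = 0.915761
R(flow switch) = exp(−0.000054 × 4000) = 0.805735
Series (expansion valve and condenser-water pump): 0.838618 × 0.841979 = 0.706099
Series (control panel and flow switch): 0.915761 × 0.805735 = 0.737861
Parallel ([0.706099] and [0.737861]): 1 − (1 − 0.706099)(1 − 0.737861) = 0.9230

0.9230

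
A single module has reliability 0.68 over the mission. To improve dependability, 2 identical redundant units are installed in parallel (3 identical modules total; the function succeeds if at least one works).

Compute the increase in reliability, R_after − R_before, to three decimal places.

R_before = 0.68
R_after = 1 − (1 − 0.68)^3 = 0.967
ΔR = 0.967 − 0.68 = 0.287

0.287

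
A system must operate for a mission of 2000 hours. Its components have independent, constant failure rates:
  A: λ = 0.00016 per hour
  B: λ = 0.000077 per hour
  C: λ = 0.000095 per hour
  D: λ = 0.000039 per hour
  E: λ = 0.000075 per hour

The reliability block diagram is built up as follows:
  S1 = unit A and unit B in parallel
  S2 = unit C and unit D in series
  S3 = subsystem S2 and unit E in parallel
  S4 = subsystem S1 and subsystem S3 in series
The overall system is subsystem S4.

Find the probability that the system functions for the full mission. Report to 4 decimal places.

R(A) = exp(−0.00016 × 2000) = 0.726149
R(B) = exp(−0.000077 × 2000) = 0.857272
R(C) = exp(−0.000095 × 2000) = 0.826959
R(D) = exp(−0.000039 × 2000) = 0.924964
R(E) = exp(−0.000075 × 2000) = 0.860708
Parallel (A and B): 1 − (1 − 0.726149)(1 − 0.857272) = 0.960914
Series (C and D): 0.826959 × 0.924964 = 0.764907
Parallel ([0.764907] and E): 1 − (1 − 0.764907)(1 − 0.860708) = 0.967253
Series ([0.960914] and [0.967253]): 0.960914 × 0.967253 = 0.9294

0.9294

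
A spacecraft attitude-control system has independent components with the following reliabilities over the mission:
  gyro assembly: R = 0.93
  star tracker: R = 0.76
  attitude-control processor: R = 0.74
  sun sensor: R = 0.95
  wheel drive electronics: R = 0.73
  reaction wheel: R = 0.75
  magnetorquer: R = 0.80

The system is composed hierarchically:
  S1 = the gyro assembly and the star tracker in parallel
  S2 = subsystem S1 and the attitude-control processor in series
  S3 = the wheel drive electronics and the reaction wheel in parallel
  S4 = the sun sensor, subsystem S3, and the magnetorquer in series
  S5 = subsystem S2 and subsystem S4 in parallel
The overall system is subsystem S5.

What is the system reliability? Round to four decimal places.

Parallel (gyro assembly and star tracker): 1 − (1 − 0.930000)(1 − 0.760000) = 0.983200
Series ([0.983200] and attitude-control processor): 0.983200 × 0.740000 = 0.727568
Parallel (wheel drive electronics and reaction wheel): 1 − (1 − 0.730000)(1 − 0.750000) = 0.932500
Series (sun sensor, [0.932500], and magnetorquer): 0.950000 × 0.932500 × 0.800000 = 0.708700
Parallel ([0.727568] and [0.708700]): 1 − (1 − 0.727568)(1 − 0.708700) = 0.9206

0.9206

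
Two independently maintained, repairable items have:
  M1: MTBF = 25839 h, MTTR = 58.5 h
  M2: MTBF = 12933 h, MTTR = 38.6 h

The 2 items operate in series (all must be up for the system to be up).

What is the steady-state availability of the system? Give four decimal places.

0.9948

A(M1) = MTBF/(MTBF+MTTR) = 25839/(25839+58.5) = 0.997741
A(M2) = MTBF/(MTBF+MTTR) = 12933/(12933+38.6) = 0.997024
Series availability: 0.997741 × 0.997024 = 0.9948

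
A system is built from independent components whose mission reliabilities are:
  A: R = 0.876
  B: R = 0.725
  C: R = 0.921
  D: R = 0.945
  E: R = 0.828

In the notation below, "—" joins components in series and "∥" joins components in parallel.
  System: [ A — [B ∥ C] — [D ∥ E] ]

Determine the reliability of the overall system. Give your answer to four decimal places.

0.8489

Parallel (B and C): 1 − (1 − 0.725000)(1 − 0.921000) = 0.978275
Parallel (D and E): 1 − (1 − 0.945000)(1 − 0.828000) = 0.990540
Series (A, [0.978275], and [0.990540]): 0.876000 × 0.978275 × 0.990540 = 0.8489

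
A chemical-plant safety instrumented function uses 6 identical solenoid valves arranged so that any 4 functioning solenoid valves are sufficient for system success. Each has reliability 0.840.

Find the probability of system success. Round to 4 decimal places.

0.9440

R = Σ_{i=4}^{6} C(6,i) p^i (1−p)^{6−i} with p = 0.840
C(6,4)·0.840^4·0.160^2 = 0.191183
C(6,5)·0.840^5·0.160^1 = 0.401483
C(6,6)·0.840^6·0.160^0 = 0.351298
Sum = 0.9440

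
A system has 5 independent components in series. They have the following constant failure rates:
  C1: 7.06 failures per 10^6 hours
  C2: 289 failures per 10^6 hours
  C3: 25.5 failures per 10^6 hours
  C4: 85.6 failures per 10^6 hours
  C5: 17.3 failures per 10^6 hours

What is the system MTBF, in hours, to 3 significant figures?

2360

Series of exponential components: λ_sys = Σ λ_i
λ_sys = 0.00000706 + 0.000289 + 0.0000255 + 0.0000856 + 0.0000173 = 4.2446e-04 /h
MTBF = 1 / λ_sys = 2360 h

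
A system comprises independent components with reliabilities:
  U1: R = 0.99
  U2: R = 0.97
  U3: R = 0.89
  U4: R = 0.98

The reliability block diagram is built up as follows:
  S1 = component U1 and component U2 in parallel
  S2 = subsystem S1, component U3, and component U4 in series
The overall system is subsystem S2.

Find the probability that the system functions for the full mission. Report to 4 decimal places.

Parallel (U1 and U2): 1 − (1 − 0.990000)(1 − 0.970000) = 0.999700
Series ([0.999700], U3, and U4): 0.999700 × 0.890000 × 0.980000 = 0.8719

0.8719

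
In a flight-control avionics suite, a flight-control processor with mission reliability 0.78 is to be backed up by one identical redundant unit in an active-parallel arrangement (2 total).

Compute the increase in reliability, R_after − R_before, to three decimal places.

0.172

R_before = 0.78
R_after = 1 − (1 − 0.78)^2 = 0.952
ΔR = 0.952 − 0.78 = 0.172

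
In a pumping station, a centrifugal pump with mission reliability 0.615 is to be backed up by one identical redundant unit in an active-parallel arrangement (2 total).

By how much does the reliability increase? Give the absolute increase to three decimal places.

R_before = 0.615
R_after = 1 − (1 − 0.615)^2 = 0.852
ΔR = 0.852 − 0.615 = 0.237

0.237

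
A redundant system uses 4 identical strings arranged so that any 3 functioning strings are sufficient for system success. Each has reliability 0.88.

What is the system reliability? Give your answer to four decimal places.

R = Σ_{i=3}^{4} C(4,i) p^i (1−p)^{4−i} with p = 0.88
C(4,3)·0.88^3·0.12^1 = 0.327107
C(4,4)·0.88^4·0.12^0 = 0.599695
Sum = 0.9268

0.9268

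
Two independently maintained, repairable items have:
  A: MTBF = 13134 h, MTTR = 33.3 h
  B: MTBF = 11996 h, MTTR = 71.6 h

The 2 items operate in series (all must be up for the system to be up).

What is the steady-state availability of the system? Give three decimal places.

A(A) = MTBF/(MTBF+MTTR) = 13134/(13134+33.3) = 0.997471
A(B) = MTBF/(MTBF+MTTR) = 11996/(11996+71.6) = 0.994067
Series availability: 0.997471 × 0.994067 = 0.992

0.992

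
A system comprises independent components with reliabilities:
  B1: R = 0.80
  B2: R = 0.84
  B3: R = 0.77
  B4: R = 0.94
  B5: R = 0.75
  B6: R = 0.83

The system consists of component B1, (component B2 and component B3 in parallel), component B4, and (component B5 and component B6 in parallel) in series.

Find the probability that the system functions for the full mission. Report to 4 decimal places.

Parallel (B2 and B3): 1 − (1 − 0.840000)(1 − 0.770000) = 0.963200
Parallel (B5 and B6): 1 − (1 − 0.750000)(1 − 0.830000) = 0.957500
Series (B1, [0.963200], B4, and [0.957500]): 0.800000 × 0.963200 × 0.940000 × 0.957500 = 0.6935

0.6935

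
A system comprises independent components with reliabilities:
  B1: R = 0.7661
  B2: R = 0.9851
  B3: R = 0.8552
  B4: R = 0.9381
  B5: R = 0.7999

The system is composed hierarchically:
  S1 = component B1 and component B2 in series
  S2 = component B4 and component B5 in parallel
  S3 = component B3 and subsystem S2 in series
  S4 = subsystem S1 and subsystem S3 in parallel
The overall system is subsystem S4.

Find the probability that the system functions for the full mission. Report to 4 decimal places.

0.9619

Series (B1 and B2): 0.766100 × 0.985100 = 0.754685
Parallel (B4 and B5): 1 − (1 − 0.938100)(1 − 0.799900) = 0.987614
Series (B3 and [0.987614]): 0.855200 × 0.987614 = 0.844607
Parallel ([0.754685] and [0.844607]): 1 − (1 − 0.754685)(1 − 0.844607) = 0.9619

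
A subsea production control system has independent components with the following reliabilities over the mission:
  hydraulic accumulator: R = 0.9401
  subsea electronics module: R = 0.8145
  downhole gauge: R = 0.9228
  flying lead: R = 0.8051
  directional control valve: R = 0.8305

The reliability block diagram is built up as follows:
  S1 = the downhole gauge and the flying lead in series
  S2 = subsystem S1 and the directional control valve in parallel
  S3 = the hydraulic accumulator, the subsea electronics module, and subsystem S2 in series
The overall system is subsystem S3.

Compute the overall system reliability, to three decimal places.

Series (downhole gauge and flying lead): 0.92280 × 0.80510 = 0.74295
Parallel ([0.74295] and directional control valve): 1 − (1 − 0.74295)(1 − 0.83050) = 0.95643
Series (hydraulic accumulator, subsea electronics module, and [0.95643]): 0.94010 × 0.81450 × 0.95643 = 0.732

0.732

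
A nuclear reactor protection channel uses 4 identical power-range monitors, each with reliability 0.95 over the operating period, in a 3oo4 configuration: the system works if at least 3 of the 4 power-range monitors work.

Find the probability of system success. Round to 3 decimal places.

0.986

R = Σ_{i=3}^{4} C(4,i) p^i (1−p)^{4−i} with p = 0.95
C(4,3)·0.95^3·0.05^1 = 0.17148
C(4,4)·0.95^4·0.05^0 = 0.81451
Sum = 0.986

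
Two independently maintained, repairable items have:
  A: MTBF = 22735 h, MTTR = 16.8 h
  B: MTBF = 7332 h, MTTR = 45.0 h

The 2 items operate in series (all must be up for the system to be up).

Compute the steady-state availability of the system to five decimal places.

0.99317

A(A) = MTBF/(MTBF+MTTR) = 22735/(22735+16.8) = 0.999262
A(B) = MTBF/(MTBF+MTTR) = 7332/(7332+45.0) = 0.993900
Series availability: 0.999262 × 0.993900 = 0.99317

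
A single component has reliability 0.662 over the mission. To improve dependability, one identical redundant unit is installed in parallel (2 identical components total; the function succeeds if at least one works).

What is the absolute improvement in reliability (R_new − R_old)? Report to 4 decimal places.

0.2238

R_before = 0.662
R_after = 1 − (1 − 0.662)^2 = 0.8858
ΔR = 0.8858 − 0.662 = 0.2238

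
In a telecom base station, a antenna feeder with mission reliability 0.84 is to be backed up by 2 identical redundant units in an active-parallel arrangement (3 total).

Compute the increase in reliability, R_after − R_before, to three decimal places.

0.156

R_before = 0.84
R_after = 1 − (1 − 0.84)^3 = 0.996
ΔR = 0.996 − 0.84 = 0.156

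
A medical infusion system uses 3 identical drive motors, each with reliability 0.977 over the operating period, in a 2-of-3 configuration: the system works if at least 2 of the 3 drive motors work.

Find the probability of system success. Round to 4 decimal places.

0.9984

R = Σ_{i=2}^{3} C(3,i) p^i (1−p)^{3−i} with p = 0.977
C(3,2)·0.977^2·0.023^1 = 0.065863
C(3,3)·0.977^3·0.023^0 = 0.932575
Sum = 0.9984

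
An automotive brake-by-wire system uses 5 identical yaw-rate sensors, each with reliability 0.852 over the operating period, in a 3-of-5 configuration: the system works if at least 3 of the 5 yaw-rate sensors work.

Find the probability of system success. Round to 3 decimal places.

R = Σ_{i=3}^{5} C(5,i) p^i (1−p)^{5−i} with p = 0.852
C(5,3)·0.852^3·0.148^2 = 0.13547
C(5,4)·0.852^4·0.148^1 = 0.38993
C(5,5)·0.852^5·0.148^0 = 0.44895
Sum = 0.974

0.974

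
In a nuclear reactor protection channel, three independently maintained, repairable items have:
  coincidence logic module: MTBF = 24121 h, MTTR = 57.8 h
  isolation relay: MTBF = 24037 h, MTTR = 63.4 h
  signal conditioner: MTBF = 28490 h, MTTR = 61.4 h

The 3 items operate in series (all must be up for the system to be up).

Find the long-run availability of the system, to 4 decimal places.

A(coincidence logic module) = MTBF/(MTBF+MTTR) = 24121/(24121+57.8) = 0.997609
A(isolation relay) = MTBF/(MTBF+MTTR) = 24037/(24037+63.4) = 0.997369
A(signal conditioner) = MTBF/(MTBF+MTTR) = 28490/(28490+61.4) = 0.997849
Series availability: 0.997609 × 0.997369 × 0.997849 = 0.9928

0.9928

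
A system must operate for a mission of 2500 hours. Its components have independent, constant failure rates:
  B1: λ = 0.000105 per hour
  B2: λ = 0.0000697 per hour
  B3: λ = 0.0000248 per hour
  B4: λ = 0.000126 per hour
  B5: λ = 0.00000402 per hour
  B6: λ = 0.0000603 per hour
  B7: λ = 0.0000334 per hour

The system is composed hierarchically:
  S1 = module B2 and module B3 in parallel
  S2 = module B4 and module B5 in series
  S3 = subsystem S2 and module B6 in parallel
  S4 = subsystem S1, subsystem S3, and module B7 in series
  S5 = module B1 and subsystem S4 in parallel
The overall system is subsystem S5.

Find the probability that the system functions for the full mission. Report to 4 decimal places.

0.9713

R(B1) = exp(−0.000105 × 2500) = 0.769126
R(B2) = exp(−0.0000697 × 2500) = 0.840087
R(B3) = exp(−0.0000248 × 2500) = 0.939883
R(B4) = exp(−0.000126 × 2500) = 0.729789
R(B5) = exp(−0.00000402 × 2500) = 0.990000
R(B6) = exp(−0.0000603 × 2500) = 0.860063
R(B7) = exp(−0.0000334 × 2500) = 0.919891
Parallel (B2 and B3): 1 − (1 − 0.840087)(1 − 0.939883) = 0.990387
Series (B4 and B5): 0.729789 × 0.990000 = 0.722491
Parallel ([0.722491] and B6): 1 − (1 − 0.722491)(1 − 0.860063) = 0.961166
Series ([0.990387], [0.961166], and B7): 0.990387 × 0.961166 × 0.919891 = 0.875668
Parallel (B1 and [0.875668]): 1 − (1 − 0.769126)(1 − 0.875668) = 0.9713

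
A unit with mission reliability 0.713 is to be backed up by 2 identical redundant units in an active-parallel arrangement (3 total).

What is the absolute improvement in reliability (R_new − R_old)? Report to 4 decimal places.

R_before = 0.713
R_after = 1 − (1 − 0.713)^3 = 0.9764
ΔR = 0.9764 − 0.713 = 0.2634

0.2634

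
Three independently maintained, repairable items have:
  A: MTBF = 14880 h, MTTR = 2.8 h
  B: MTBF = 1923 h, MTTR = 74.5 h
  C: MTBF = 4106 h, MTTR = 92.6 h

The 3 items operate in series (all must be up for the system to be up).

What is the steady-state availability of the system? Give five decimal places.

A(A) = MTBF/(MTBF+MTTR) = 14880/(14880+2.8) = 0.999812
A(B) = MTBF/(MTBF+MTTR) = 1923/(1923+74.5) = 0.962703
A(C) = MTBF/(MTBF+MTTR) = 4106/(4106+92.6) = 0.977945
Series availability: 0.999812 × 0.962703 × 0.977945 = 0.94129

0.94129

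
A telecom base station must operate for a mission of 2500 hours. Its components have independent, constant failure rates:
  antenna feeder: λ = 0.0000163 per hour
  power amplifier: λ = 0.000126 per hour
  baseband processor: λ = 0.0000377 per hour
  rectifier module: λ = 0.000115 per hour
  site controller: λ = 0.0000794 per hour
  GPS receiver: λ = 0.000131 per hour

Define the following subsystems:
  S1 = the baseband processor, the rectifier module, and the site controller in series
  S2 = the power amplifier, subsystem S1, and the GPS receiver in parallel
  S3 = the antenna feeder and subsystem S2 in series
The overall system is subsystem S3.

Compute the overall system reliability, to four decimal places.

0.9282

R(antenna feeder) = exp(−0.0000163 × 2500) = 0.960069
R(power amplifier) = exp(−0.000126 × 2500) = 0.729789
R(baseband processor) = exp(−0.0000377 × 2500) = 0.910055
R(rectifier module) = exp(−0.000115 × 2500) = 0.750137
R(site controller) = exp(−0.0000794 × 2500) = 0.819960
R(GPS receiver) = exp(−0.000131 × 2500) = 0.720723
Series (baseband processor, rectifier module, and site controller): 0.910055 × 0.750137 × 0.819960 = 0.559759
Parallel (power amplifier, [0.559759], and GPS receiver): 1 − (1 − 0.729789)(1 − 0.559759)(1 − 0.720723) = 0.966778
Series (antenna feeder and [0.966778]): 0.960069 × 0.966778 = 0.9282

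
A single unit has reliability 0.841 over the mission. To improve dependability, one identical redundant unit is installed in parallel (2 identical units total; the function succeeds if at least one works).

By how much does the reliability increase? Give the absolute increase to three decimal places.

R_before = 0.841
R_after = 1 − (1 − 0.841)^2 = 0.975
ΔR = 0.975 − 0.841 = 0.134

0.134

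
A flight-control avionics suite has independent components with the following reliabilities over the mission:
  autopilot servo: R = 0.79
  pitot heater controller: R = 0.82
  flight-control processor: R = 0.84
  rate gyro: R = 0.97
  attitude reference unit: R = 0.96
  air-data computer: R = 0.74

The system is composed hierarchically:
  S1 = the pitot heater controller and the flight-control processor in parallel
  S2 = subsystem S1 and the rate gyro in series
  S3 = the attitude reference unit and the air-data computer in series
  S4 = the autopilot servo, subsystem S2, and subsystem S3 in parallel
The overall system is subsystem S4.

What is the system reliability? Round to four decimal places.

0.9965

Parallel (pitot heater controller and flight-control processor): 1 − (1 − 0.820000)(1 − 0.840000) = 0.971200
Series ([0.971200] and rate gyro): 0.971200 × 0.970000 = 0.942064
Series (attitude reference unit and air-data computer): 0.960000 × 0.740000 = 0.710400
Parallel (autopilot servo, [0.942064], and [0.710400]): 1 − (1 − 0.790000)(1 − 0.942064)(1 − 0.710400) = 0.9965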